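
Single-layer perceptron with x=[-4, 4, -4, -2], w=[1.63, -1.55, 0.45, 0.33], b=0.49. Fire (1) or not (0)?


z = (-4)·(1.63) + (4)·(-1.55) + (-4)·(0.45) + (-2)·(0.33) + 0.49
  = -14.69
step(z) = 0 (z<0)

0


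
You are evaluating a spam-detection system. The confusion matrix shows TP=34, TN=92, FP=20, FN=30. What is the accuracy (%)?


Accuracy = (TP+TN)/(TP+TN+FP+FN)
= (34+92)/(176)
= 126/176 = 71.59%

71.59%


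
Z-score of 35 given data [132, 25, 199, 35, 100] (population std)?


μ = 98.2, σ = 64.2788
z = (35 - 98.2)/64.2788 = -0.9832

-0.9832


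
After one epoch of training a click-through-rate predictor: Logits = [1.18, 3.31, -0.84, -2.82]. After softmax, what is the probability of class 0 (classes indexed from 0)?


Exponentials: e^1.18=3.2544, e^3.31=27.3851, e^-0.84=0.4317, e^-2.82=0.0596
Sum = 31.1308
Softmax = [0.1045, 0.8797, 0.0139, 0.0019]
p[0] = 3.2544/31.1308 = 0.1045

0.1045


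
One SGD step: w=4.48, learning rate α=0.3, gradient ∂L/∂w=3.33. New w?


w_new = w - α·∇
= 4.48 - 0.3·3.33
= 4.48 - 0.999
= 3.481

3.481


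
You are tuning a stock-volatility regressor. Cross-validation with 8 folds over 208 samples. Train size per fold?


Fold size = 208/8 = 26
Training per fold = 208 - 26 = 182

182


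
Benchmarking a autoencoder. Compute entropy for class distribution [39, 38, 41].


Probabilities: [39/118, 38/118, 41/118] ≈ [0.3305, 0.322, 0.3475]
H = -((39/118)·log₂(39/118) + (38/118)·log₂(38/118) + (41/118)·log₂(41/118))
  = 1.5842 bits

1.5842 bits


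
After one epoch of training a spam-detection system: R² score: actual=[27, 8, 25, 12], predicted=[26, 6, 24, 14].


ȳ = 18
SS_res = Σ(y-ŷ)² = 10
SS_tot = Σ(y-ȳ)² = 266
R² = 1 - SS_res/SS_tot = 1 - 0.0376 = 0.9624

0.9624


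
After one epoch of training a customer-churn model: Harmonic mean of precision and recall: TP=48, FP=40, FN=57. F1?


Precision = 48/88 = 0.5455
Recall = 48/105 = 0.4571
F1 = 2·P·R/(P+R) = 2·TP/(2·TP+FP+FN) = 96/(96+40+57) = 96/193 = 0.4974

0.4974


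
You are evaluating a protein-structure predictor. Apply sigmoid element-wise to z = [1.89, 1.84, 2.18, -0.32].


σ(1.89) = 1/(1+e^-1.89) = 0.8688
σ(1.84) = 1/(1+e^-1.84) = 0.8629
σ(2.18) = 1/(1+e^-2.18) = 0.8984
σ(-0.32) = 1/(1+e^0.32) = 0.4207
result = [0.8688, 0.8629, 0.8984, 0.4207]

[0.8688, 0.8629, 0.8984, 0.4207]


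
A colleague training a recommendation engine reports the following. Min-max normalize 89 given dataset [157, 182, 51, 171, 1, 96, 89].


min=1, max=182
(89-1)/(182-1) = 88/181 = 0.4862

0.4862


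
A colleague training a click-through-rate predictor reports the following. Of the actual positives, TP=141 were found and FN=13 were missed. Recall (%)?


Recall = TP/(TP+FN)
= 141/(141+13)
= 141/154 = 91.56%

91.56%


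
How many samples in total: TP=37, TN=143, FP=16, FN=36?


Total = TP + TN + FP + FN
= 37 + 143 + 16 + 36
= 232
(Predicted positive: 53, predicted negative: 179)

232


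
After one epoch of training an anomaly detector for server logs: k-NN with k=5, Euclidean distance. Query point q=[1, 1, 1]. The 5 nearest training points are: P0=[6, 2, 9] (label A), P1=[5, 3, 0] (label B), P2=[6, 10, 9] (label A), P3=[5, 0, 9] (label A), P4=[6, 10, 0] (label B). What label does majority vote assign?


d(q,P0) = 9.4868  (label A)
d(q,P1) = 4.5826  (label B)
d(q,P2) = 13.0384  (label A)
d(q,P3) = 9.0  (label A)
d(q,P4) = 10.3441  (label B)
Votes: A=3, B=2
Majority → A

A


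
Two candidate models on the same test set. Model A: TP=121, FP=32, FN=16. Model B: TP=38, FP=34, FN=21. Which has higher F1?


Model A: P=121/153=0.7908, R=121/137=0.8832, F1=2PR/(P+R)=2TP/(2TP+FP+FN)=242/290=0.8345
Model B: P=38/72=0.5278, R=38/59=0.6441, F1=2PR/(P+R)=2TP/(2TP+FP+FN)=76/131=0.5802
0.8345 > 0.5802 → Model A

Model A


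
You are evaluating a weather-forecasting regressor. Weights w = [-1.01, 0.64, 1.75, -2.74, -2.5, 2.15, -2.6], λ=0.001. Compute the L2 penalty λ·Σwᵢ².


‖w‖₂² = (-1.01)² + (0.64)² + (1.75)² + (-2.74)² + (-2.5)² + (2.15)² + (-2.6)²
     = 1.0201 + 0.4096 + 3.0625 + 7.5076 + 6.25 + 4.6225 + 6.76
     = 29.6323
λ·‖w‖₂² = 0.001·29.6323 = 0.029632

0.029632


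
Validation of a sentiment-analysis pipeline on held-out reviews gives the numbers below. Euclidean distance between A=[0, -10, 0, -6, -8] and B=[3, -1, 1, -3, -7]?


d = √((0-3)² + (-10+ 1)² + (0-1)² + (-6+ 3)² + (-8+ 7)²)
  = √(9 + 81 + 1 + 9 + 1)
  = √101 = 10.0499

10.0499


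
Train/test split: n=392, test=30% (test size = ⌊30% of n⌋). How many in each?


Test = ⌊392·30/100⌋ = 117
Train = 392 - 117 = 275

Train: 275, Test: 117


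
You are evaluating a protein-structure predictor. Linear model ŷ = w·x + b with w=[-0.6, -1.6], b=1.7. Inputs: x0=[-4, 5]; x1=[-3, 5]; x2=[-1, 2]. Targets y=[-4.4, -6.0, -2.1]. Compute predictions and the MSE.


ŷ0 = (-0.6)·(-4) + (-1.6)·(5) + 1.7 = -3.9
ŷ1 = (-0.6)·(-3) + (-1.6)·(5) + 1.7 = -4.5
ŷ2 = (-0.6)·(-1) + (-1.6)·(2) + 1.7 = -0.9
errors² = [0.25, 2.25, 1.44]
MSE = 3.9400/3 = 1.3133

1.3133


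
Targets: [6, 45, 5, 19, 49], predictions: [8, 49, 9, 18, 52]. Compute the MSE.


Squared errors: (6-8)²=4, (45-49)²=16, (5-9)²=16, (19-18)²=1, (49-52)²=9
Sum = 46
MSE = 46/5 = 46/5

46/5


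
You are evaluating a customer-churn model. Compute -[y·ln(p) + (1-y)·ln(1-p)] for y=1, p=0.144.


BCE = -[y·ln(p) + (1-y)·ln(1-p)]
= -1·ln(0.144) - 0
= -ln(0.144) = 1.9379

1.9379


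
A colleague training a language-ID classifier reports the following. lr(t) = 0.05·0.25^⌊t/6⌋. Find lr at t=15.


n_drops = ⌊15/6⌋ = 2
lr = 0.05·0.25^2 = 0.05·0.0625 = 0.003125

0.003125


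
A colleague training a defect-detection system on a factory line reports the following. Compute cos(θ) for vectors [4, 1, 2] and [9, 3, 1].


A·B = 4·9 + 1·3 + 2·1 = 41
‖A‖ = √21 = 4.5826, ‖B‖ = √91 = 9.5394
cos = 41/(√21·√91) = 41/√1911 = 0.9379

0.9379


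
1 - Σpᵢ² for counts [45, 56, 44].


Probabilities: [45/145, 56/145, 44/145] ≈ [0.3103, 0.3862, 0.3034]
Σpᵢ² = (2025 + 3136 + 1936)/145² = 7097/21025
Gini = 1 - Σpᵢ² = 1 - 7097/21025 = 0.6624

0.6624


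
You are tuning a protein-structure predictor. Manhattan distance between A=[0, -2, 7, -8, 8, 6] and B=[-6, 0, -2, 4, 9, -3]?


d = |0+ 6| + |-2-0| + |7+ 2| + |-8-4| + |8-9| + |6+ 3|
  = 6 + 2 + 9 + 12 + 1 + 9
  = 39

39


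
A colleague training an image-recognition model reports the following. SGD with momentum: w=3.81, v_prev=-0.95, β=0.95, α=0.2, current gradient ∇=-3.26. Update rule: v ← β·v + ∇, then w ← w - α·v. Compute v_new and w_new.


v_new = 0.95·-0.95 - 3.26 = -0.9025 - 3.26 = -4.1625
w_new = 3.81 - 0.2·-4.1625 = 3.81 + 0.8325 = 4.6425

v_new=-4.1625, w_new=4.6425


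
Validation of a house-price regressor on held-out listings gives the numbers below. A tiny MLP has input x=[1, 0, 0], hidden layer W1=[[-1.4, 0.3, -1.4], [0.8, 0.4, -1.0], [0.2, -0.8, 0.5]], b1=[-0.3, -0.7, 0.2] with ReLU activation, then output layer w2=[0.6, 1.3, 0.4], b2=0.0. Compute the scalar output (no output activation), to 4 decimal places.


z1[0] = (-1.4)·(1) + (0.3)·(0) + (-1.4)·(0) - 0.3 = -1.7
z1[1] = (0.8)·(1) + (0.4)·(0) + (-1.0)·(0) - 0.7 = 0.1
z1[2] = (0.2)·(1) + (-0.8)·(0) + (0.5)·(0) + 0.2 = 0.4
h = ReLU(z1) = [0.0, 0.1, 0.4]
output = (0.6)·(0.0) + (1.3)·(0.1) + (0.4)·(0.4) + 0.0 = 0.29

0.29


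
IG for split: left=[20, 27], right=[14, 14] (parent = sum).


Parent = [34, 41], H_parent = 0.9937
H_left = 0.9839 (n=47), H_right = 1 (n=28)
H_children = (47/75)·0.9839 + (28/75)·1 = 0.9899
IG = 0.9937 - 0.9899 = 0.0038

0.0038


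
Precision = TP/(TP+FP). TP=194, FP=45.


Precision = TP/(TP+FP)
= 194/(194+45)
= 194/239 = 81.17%

81.17%


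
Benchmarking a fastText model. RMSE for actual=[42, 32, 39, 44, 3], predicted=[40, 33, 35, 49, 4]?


MSE = 47/5 = 9.4
RMSE = √(47/5) = 3.0659

3.0659


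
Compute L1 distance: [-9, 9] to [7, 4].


d = |-9-7| + |9-4|
  = 16 + 5
  = 21

21


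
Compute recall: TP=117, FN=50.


Recall = TP/(TP+FN)
= 117/(117+50)
= 117/167 = 70.06%

70.06%


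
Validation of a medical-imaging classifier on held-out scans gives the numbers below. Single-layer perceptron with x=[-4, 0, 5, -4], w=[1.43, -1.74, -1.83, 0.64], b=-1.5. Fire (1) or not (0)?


z = (-4)·(1.43) + (0)·(-1.74) + (5)·(-1.83) + (-4)·(0.64) - 1.5
  = -18.93
step(z) = 0 (z<0)

0


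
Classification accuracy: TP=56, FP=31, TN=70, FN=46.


Accuracy = (TP+TN)/(TP+TN+FP+FN)
= (56+70)/(203)
= 126/203 = 62.07%

62.07%


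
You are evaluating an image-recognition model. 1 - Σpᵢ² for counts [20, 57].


Probabilities: [20/77, 57/77] ≈ [0.2597, 0.7403]
Σpᵢ² = (400 + 3249)/77² = 3649/5929
Gini = 1 - Σpᵢ² = 1 - 3649/5929 = 0.3846

0.3846


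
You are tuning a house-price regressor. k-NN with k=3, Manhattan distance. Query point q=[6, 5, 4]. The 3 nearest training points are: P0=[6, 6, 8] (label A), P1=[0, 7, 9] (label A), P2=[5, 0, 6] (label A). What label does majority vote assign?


d(q,P0) = 5  (label A)
d(q,P1) = 13  (label A)
d(q,P2) = 8  (label A)
Votes: A=3, B=0
Majority → A

A


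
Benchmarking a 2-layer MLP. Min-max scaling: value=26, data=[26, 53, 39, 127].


min=26, max=127
(26-26)/(127-26) = 0/101 = 0.0

0.0


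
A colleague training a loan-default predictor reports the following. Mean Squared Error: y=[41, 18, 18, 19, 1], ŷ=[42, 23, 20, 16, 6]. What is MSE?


Squared errors: (41-42)²=1, (18-23)²=25, (18-20)²=4, (19-16)²=9, (1-6)²=25
Sum = 64
MSE = 64/5 = 64/5

64/5


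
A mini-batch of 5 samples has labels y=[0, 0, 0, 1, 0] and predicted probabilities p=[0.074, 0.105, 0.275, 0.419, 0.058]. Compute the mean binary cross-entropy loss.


L[0] = -ln(1-0.074) = -ln(0.926) = 0.0769
L[1] = -ln(1-0.105) = -ln(0.895) = 0.1109
L[2] = -ln(1-0.275) = -ln(0.725) = 0.3216
L[3] = -ln(0.419) = 0.8699
L[4] = -ln(1-0.058) = -ln(0.942) = 0.0598
mean = (0.0769 + 0.1109 + 0.3216 + 0.8699 + 0.0598)/5 = 0.2878

0.2878


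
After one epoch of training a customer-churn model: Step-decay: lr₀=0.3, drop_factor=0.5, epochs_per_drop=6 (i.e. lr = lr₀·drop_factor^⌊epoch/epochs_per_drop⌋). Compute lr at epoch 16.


n_drops = ⌊16/6⌋ = 2
lr = 0.3·0.5^2 = 0.3·0.25 = 0.075

0.075


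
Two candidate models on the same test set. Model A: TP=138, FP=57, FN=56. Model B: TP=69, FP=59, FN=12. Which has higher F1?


Model A: P=138/195=0.7077, R=138/194=0.7113, F1=2PR/(P+R)=2TP/(2TP+FP+FN)=276/389=0.7095
Model B: P=69/128=0.5391, R=69/81=0.8519, F1=2PR/(P+R)=2TP/(2TP+FP+FN)=138/209=0.6603
0.7095 > 0.6603 → Model A

Model A


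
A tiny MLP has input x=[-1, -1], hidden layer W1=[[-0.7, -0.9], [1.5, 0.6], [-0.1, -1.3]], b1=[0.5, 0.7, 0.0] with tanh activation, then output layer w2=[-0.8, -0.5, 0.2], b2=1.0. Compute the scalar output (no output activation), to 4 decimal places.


z1[0] = (-0.7)·(-1) + (-0.9)·(-1) + 0.5 = 2.1
z1[1] = (1.5)·(-1) + (0.6)·(-1) + 0.7 = -1.4
z1[2] = (-0.1)·(-1) + (-1.3)·(-1) + 0.0 = 1.4
h = tanh(z1) = [0.9705, -0.8854, 0.8854]
output = (-0.8)·(0.9705) + (-0.5)·(-0.8854) + (0.2)·(0.8854) + 1.0 = 0.8434

0.8434


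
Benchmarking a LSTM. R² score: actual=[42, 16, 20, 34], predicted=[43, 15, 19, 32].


ȳ = 28
SS_res = Σ(y-ŷ)² = 7
SS_tot = Σ(y-ȳ)² = 440
R² = 1 - SS_res/SS_tot = 1 - 0.0159 = 0.9841

0.9841


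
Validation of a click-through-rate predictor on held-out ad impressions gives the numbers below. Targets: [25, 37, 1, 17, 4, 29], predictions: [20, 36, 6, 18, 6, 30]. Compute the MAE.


Absolute errors: |25-20|=5, |37-36|=1, |1-6|=5, |17-18|=1, |4-6|=2, |29-30|=1
Sum = 15
MAE = 15/6 = 5/2

5/2


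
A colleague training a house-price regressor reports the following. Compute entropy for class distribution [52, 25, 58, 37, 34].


Probabilities: [52/206, 25/206, 58/206, 37/206, 34/206] ≈ [0.2524, 0.1214, 0.2816, 0.1796, 0.165]
H = -((52/206)·log₂(52/206) + (25/206)·log₂(25/206) + (58/206)·log₂(58/206) + (37/206)·log₂(37/206) + (34/206)·log₂(34/206))
  = 2.2593 bits

2.2593 bits


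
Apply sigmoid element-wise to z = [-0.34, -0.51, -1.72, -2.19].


σ(-0.34) = 1/(1+e^0.34) = 0.4158
σ(-0.51) = 1/(1+e^0.51) = 0.3752
σ(-1.72) = 1/(1+e^1.72) = 0.1519
σ(-2.19) = 1/(1+e^2.19) = 0.1007
result = [0.4158, 0.3752, 0.1519, 0.1007]

[0.4158, 0.3752, 0.1519, 0.1007]


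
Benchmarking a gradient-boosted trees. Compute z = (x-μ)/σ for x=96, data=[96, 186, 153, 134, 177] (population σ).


μ = 149.2, σ = 32.2577
z = (96 - 149.2)/32.2577 = -1.6492

-1.6492


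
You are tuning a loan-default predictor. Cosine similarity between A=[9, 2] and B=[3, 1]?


A·B = 9·3 + 2·1 = 29
‖A‖ = √85 = 9.2195, ‖B‖ = √10 = 3.1623
cos = 29/(√85·√10) = 29/√850 = 0.9947

0.9947


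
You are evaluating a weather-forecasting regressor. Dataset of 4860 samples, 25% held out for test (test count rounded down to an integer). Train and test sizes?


Test = ⌊4860·25/100⌋ = 1215
Train = 4860 - 1215 = 3645

Train: 3645, Test: 1215


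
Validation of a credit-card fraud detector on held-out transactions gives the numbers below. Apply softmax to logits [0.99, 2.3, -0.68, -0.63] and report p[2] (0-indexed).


Exponentials: e^0.99=2.6912, e^2.3=9.9742, e^-0.68=0.5066, e^-0.63=0.5326
Sum = 13.7046
Softmax = [0.1964, 0.7278, 0.037, 0.0389]
p[2] = 0.5066/13.7046 = 0.037

0.037


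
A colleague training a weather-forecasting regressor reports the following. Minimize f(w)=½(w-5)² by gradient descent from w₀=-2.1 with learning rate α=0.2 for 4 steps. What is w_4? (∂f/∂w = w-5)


step 1: grad = -2.1-5 = -7.1; w = -2.1 - 0.2·(-7.1) = -0.68
step 2: grad = -0.68-5 = -5.68; w = -0.68 - 0.2·(-5.68) = 0.456
step 3: grad = 0.456-5 = -4.544; w = 0.456 - 0.2·(-4.544) = 1.3648
step 4: grad = 1.3648-5 = -3.6352; w = 1.3648 - 0.2·(-3.6352) = 2.09184

2.09184


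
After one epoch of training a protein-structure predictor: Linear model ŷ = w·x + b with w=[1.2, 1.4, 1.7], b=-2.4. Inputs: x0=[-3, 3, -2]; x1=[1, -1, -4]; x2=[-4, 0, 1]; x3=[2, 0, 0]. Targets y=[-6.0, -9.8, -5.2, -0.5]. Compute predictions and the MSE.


ŷ0 = (1.2)·(-3) + (1.4)·(3) + (1.7)·(-2) - 2.4 = -5.2
ŷ1 = (1.2)·(1) + (1.4)·(-1) + (1.7)·(-4) - 2.4 = -9.4
ŷ2 = (1.2)·(-4) + (1.4)·(0) + (1.7)·(1) - 2.4 = -5.5
ŷ3 = (1.2)·(2) + (1.4)·(0) + (1.7)·(0) - 2.4 = 0.0
errors² = [0.64, 0.16, 0.09, 0.25]
MSE = 1.1400/4 = 0.285

0.285


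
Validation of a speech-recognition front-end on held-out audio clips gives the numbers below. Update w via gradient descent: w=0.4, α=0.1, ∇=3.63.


w_new = w - α·∇
= 0.4 - 0.1·3.63
= 0.4 - 0.363
= 0.037

0.037


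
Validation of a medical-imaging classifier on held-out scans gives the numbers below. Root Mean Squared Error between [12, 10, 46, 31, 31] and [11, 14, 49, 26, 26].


MSE = 76/5 = 15.2
RMSE = √(76/5) = 3.8987

3.8987


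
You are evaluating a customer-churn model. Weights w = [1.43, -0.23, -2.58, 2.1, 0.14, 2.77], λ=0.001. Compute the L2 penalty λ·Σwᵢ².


‖w‖₂² = (1.43)² + (-0.23)² + (-2.58)² + (2.1)² + (0.14)² + (2.77)²
     = 2.0449 + 0.0529 + 6.6564 + 4.41 + 0.0196 + 7.6729
     = 20.8567
λ·‖w‖₂² = 0.001·20.8567 = 0.020857

0.020857


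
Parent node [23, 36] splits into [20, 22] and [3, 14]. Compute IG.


Parent = [23, 36], H_parent = 0.9647
H_left = 0.9984 (n=42), H_right = 0.6723 (n=17)
H_children = (42/59)·0.9984 + (17/59)·0.6723 = 0.9044
IG = 0.9647 - 0.9044 = 0.0603

0.0603


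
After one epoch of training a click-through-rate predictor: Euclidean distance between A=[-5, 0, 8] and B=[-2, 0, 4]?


d = √((-5+ 2)² + (0-0)² + (8-4)²)
  = √(9 + 0 + 16)
  = √25 = 5.0

5.0


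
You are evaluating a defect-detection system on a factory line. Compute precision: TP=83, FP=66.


Precision = TP/(TP+FP)
= 83/(83+66)
= 83/149 = 55.7%

55.7%


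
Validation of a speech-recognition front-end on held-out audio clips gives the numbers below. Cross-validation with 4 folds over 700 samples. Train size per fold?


Fold size = 700/4 = 175
Training per fold = 700 - 175 = 525

525


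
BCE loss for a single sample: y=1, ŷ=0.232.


BCE = -[y·ln(p) + (1-y)·ln(1-p)]
= -1·ln(0.232) - 0
= -ln(0.232) = 1.461

1.461


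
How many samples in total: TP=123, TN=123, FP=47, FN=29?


Total = TP + TN + FP + FN
= 123 + 123 + 47 + 29
= 322
(Predicted positive: 170, predicted negative: 152)

322


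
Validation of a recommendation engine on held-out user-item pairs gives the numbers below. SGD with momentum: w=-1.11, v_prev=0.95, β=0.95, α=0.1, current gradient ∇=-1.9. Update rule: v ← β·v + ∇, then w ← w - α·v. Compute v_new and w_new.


v_new = 0.95·0.95 - 1.9 = 0.9025 - 1.9 = -0.9975
w_new = -1.11 - 0.1·-0.9975 = -1.11 + 0.09975 = -1.01025

v_new=-0.9975, w_new=-1.01025


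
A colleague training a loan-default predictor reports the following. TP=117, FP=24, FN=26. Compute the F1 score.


Precision = 117/141 = 0.8298
Recall = 117/143 = 0.8182
F1 = 2·P·R/(P+R) = 2·TP/(2·TP+FP+FN) = 234/(234+24+26) = 234/284 = 0.8239

0.8239


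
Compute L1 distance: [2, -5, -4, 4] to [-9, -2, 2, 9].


d = |2+ 9| + |-5+ 2| + |-4-2| + |4-9|
  = 11 + 3 + 6 + 5
  = 25

25


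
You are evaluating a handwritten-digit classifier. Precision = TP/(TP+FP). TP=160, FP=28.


Precision = TP/(TP+FP)
= 160/(160+28)
= 160/188 = 85.11%

85.11%


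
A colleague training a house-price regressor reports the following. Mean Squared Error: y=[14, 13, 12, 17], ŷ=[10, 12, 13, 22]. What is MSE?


Squared errors: (14-10)²=16, (13-12)²=1, (12-13)²=1, (17-22)²=25
Sum = 43
MSE = 43/4 = 43/4

43/4


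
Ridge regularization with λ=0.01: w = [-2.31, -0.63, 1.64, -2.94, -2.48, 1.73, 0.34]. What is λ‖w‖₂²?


‖w‖₂² = (-2.31)² + (-0.63)² + (1.64)² + (-2.94)² + (-2.48)² + (1.73)² + (0.34)²
     = 5.3361 + 0.3969 + 2.6896 + 8.6436 + 6.1504 + 2.9929 + 0.1156
     = 26.3251
λ·‖w‖₂² = 0.01·26.3251 = 0.263251

0.263251


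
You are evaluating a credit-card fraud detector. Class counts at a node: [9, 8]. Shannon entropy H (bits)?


Probabilities: [9/17, 8/17] ≈ [0.5294, 0.4706]
H = -((9/17)·log₂(9/17) + (8/17)·log₂(8/17))
  = 0.9975 bits

0.9975 bits


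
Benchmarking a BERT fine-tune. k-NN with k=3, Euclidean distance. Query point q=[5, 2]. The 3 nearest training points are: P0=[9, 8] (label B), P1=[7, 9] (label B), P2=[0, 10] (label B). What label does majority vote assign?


d(q,P0) = 7.2111  (label B)
d(q,P1) = 7.2801  (label B)
d(q,P2) = 9.434  (label B)
Votes: A=0, B=3
Majority → B

B


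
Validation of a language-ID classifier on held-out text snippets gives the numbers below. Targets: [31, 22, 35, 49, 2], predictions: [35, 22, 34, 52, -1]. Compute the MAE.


Absolute errors: |31-35|=4, |22-22|=0, |35-34|=1, |49-52|=3, |2+ 1|=3
Sum = 11
MAE = 11/5 = 11/5

11/5


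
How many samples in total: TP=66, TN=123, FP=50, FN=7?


Total = TP + TN + FP + FN
= 66 + 123 + 50 + 7
= 246
(Predicted positive: 116, predicted negative: 130)

246


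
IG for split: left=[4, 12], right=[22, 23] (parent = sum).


Parent = [26, 35], H_parent = 0.9842
H_left = 0.8113 (n=16), H_right = 0.9996 (n=45)
H_children = (16/61)·0.8113 + (45/61)·0.9996 = 0.9502
IG = 0.9842 - 0.9502 = 0.034

0.034


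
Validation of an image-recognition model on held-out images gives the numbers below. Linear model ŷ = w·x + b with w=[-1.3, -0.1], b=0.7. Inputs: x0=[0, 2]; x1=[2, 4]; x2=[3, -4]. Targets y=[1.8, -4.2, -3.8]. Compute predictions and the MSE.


ŷ0 = (-1.3)·(0) + (-0.1)·(2) + 0.7 = 0.5
ŷ1 = (-1.3)·(2) + (-0.1)·(4) + 0.7 = -2.3
ŷ2 = (-1.3)·(3) + (-0.1)·(-4) + 0.7 = -2.8
errors² = [1.69, 3.61, 1.0]
MSE = 6.3000/3 = 2.1

2.1


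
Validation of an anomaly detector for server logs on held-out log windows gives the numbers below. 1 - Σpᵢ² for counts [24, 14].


Probabilities: [24/38, 14/38] ≈ [0.6316, 0.3684]
Σpᵢ² = (576 + 196)/38² = 772/1444
Gini = 1 - Σpᵢ² = 1 - 772/1444 = 0.4654

0.4654


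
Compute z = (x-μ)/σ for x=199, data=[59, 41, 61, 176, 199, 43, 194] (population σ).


μ = 110.4286, σ = 69.2652
z = (199 - 110.4286)/69.2652 = 1.2787

1.2787


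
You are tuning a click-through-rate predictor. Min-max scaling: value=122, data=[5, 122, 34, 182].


min=5, max=182
(122-5)/(182-5) = 117/177 = 0.661

0.661


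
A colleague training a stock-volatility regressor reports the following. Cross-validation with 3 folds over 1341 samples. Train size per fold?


Fold size = 1341/3 = 447
Training per fold = 1341 - 447 = 894

894


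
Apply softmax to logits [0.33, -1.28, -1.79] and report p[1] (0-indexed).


Exponentials: e^0.33=1.391, e^-1.28=0.278, e^-1.79=0.167
Sum = 1.836
Softmax = [0.7576, 0.1514, 0.0909]
p[1] = 0.278/1.836 = 0.1514

0.1514


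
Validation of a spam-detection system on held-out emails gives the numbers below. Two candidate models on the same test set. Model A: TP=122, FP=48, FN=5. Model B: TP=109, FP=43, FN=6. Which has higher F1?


Model A: P=122/170=0.7176, R=122/127=0.9606, F1=2PR/(P+R)=2TP/(2TP+FP+FN)=244/297=0.8215
Model B: P=109/152=0.7171, R=109/115=0.9478, F1=2PR/(P+R)=2TP/(2TP+FP+FN)=218/267=0.8165
0.8215 > 0.8165 → Model A

Model A


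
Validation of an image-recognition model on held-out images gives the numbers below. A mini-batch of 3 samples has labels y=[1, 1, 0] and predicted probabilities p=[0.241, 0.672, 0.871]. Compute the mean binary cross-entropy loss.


L[0] = -ln(0.241) = 1.423
L[1] = -ln(0.672) = 0.3975
L[2] = -ln(1-0.871) = -ln(0.129) = 2.0479
mean = (1.423 + 0.3975 + 2.0479)/3 = 1.2895

1.2895


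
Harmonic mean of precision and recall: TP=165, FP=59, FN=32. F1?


Precision = 165/224 = 0.7366
Recall = 165/197 = 0.8376
F1 = 2·P·R/(P+R) = 2·TP/(2·TP+FP+FN) = 330/(330+59+32) = 330/421 = 0.7838

0.7838


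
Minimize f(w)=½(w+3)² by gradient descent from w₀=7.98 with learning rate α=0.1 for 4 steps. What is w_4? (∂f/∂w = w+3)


step 1: grad = 7.98+3 = 10.98; w = 7.98 - 0.1·(10.98) = 6.882
step 2: grad = 6.882+3 = 9.882; w = 6.882 - 0.1·(9.882) = 5.8938
step 3: grad = 5.8938+3 = 8.8938; w = 5.8938 - 0.1·(8.8938) = 5.00442
step 4: grad = 5.00442+3 = 8.00442; w = 5.00442 - 0.1·(8.00442) = 4.203978

4.203978


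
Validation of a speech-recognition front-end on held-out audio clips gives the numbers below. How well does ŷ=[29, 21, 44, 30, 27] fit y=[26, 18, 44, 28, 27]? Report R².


ȳ = 28.6
SS_res = Σ(y-ŷ)² = 22
SS_tot = Σ(y-ȳ)² = 359.2
R² = 1 - SS_res/SS_tot = 1 - 0.0612 = 0.9388

0.9388


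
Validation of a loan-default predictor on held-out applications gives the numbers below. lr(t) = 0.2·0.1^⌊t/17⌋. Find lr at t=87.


n_drops = ⌊87/17⌋ = 5
lr = 0.2·0.1^5 = 0.2·0.00001 = 0.000002

0.000002


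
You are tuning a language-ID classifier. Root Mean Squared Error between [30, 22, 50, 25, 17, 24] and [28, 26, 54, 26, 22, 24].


MSE = 62/6 = 10.3333
RMSE = √(62/6) = 3.2146

3.2146


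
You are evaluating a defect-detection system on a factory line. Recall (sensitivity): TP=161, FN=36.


Recall = TP/(TP+FN)
= 161/(161+36)
= 161/197 = 81.73%

81.73%


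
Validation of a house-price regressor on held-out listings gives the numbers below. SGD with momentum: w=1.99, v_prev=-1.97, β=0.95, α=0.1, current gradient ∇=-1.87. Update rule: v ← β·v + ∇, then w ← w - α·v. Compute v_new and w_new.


v_new = 0.95·-1.97 - 1.87 = -1.8715 - 1.87 = -3.7415
w_new = 1.99 - 0.1·-3.7415 = 1.99 + 0.37415 = 2.36415

v_new=-3.7415, w_new=2.36415


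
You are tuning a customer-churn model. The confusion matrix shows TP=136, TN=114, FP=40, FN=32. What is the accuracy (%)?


Accuracy = (TP+TN)/(TP+TN+FP+FN)
= (136+114)/(322)
= 250/322 = 77.64%

77.64%


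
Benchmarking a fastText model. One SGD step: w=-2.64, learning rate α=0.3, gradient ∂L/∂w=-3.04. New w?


w_new = w - α·∇
= -2.64 - 0.3·-3.04
= -2.64 + 0.912
= -1.728

-1.728


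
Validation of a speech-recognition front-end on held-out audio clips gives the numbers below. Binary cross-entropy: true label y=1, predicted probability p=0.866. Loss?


BCE = -[y·ln(p) + (1-y)·ln(1-p)]
= -1·ln(0.866) - 0
= -ln(0.866) = 0.1439

0.1439


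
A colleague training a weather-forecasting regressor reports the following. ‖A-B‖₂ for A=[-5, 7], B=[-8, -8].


d = √((-5+ 8)² + (7+ 8)²)
  = √(9 + 225)
  = √234 = 15.2971

15.2971


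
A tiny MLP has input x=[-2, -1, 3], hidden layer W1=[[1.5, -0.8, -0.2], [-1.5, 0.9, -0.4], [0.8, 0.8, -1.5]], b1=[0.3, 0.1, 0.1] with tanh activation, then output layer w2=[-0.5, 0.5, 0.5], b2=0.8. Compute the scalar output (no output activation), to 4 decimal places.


z1[0] = (1.5)·(-2) + (-0.8)·(-1) + (-0.2)·(3) + 0.3 = -2.5
z1[1] = (-1.5)·(-2) + (0.9)·(-1) + (-0.4)·(3) + 0.1 = 1.0
z1[2] = (0.8)·(-2) + (0.8)·(-1) + (-1.5)·(3) + 0.1 = -6.8
h = tanh(z1) = [-0.9866, 0.7616, -1.0]
output = (-0.5)·(-0.9866) + (0.5)·(0.7616) + (0.5)·(-1.0) + 0.8 = 1.1741

1.1741


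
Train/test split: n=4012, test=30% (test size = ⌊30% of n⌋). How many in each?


Test = ⌊4012·30/100⌋ = 1203
Train = 4012 - 1203 = 2809

Train: 2809, Test: 1203


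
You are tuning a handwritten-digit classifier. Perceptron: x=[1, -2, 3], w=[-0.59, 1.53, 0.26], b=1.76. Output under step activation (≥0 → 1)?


z = (1)·(-0.59) + (-2)·(1.53) + (3)·(0.26) + 1.76
  = -1.11
step(z) = 0 (z<0)

0


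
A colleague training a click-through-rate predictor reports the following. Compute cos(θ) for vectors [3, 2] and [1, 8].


A·B = 3·1 + 2·8 = 19
‖A‖ = √13 = 3.6056, ‖B‖ = √65 = 8.0623
cos = 19/(√13·√65) = 19/√845 = 0.6536

0.6536


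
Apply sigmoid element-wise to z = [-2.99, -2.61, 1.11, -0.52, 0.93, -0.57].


σ(-2.99) = 1/(1+e^2.99) = 0.0479
σ(-2.61) = 1/(1+e^2.61) = 0.0685
σ(1.11) = 1/(1+e^-1.11) = 0.7521
σ(-0.52) = 1/(1+e^0.52) = 0.3729
σ(0.93) = 1/(1+e^-0.93) = 0.7171
σ(-0.57) = 1/(1+e^0.57) = 0.3612
result = [0.0479, 0.0685, 0.7521, 0.3729, 0.7171, 0.3612]

[0.0479, 0.0685, 0.7521, 0.3729, 0.7171, 0.3612]


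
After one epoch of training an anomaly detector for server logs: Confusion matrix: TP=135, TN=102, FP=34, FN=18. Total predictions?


Total = TP + TN + FP + FN
= 135 + 102 + 34 + 18
= 289
(Predicted positive: 169, predicted negative: 120)

289


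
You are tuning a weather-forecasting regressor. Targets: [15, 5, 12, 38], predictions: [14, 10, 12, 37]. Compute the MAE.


Absolute errors: |15-14|=1, |5-10|=5, |12-12|=0, |38-37|=1
Sum = 7
MAE = 7/4 = 7/4

7/4


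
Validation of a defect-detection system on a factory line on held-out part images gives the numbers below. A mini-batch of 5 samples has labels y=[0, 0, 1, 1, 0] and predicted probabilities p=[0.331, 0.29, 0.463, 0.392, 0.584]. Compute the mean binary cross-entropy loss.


L[0] = -ln(1-0.331) = -ln(0.669) = 0.402
L[1] = -ln(1-0.29) = -ln(0.71) = 0.3425
L[2] = -ln(0.463) = 0.77
L[3] = -ln(0.392) = 0.9365
L[4] = -ln(1-0.584) = -ln(0.416) = 0.8771
mean = (0.402 + 0.3425 + 0.77 + 0.9365 + 0.8771)/5 = 0.6656

0.6656


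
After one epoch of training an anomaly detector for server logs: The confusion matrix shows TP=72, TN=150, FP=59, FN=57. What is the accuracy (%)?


Accuracy = (TP+TN)/(TP+TN+FP+FN)
= (72+150)/(338)
= 222/338 = 65.68%

65.68%


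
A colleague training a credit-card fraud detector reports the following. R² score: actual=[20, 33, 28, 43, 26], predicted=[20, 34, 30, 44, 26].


ȳ = 30
SS_res = Σ(y-ŷ)² = 6
SS_tot = Σ(y-ȳ)² = 298
R² = 1 - SS_res/SS_tot = 1 - 0.0201 = 0.9799

0.9799


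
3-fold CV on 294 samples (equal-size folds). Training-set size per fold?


Fold size = 294/3 = 98
Training per fold = 294 - 98 = 196

196


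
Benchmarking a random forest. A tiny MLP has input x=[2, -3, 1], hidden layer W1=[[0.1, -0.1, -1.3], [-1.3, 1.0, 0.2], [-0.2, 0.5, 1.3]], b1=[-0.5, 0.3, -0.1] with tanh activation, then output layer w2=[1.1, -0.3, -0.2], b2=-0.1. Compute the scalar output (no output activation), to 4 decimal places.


z1[0] = (0.1)·(2) + (-0.1)·(-3) + (-1.3)·(1) - 0.5 = -1.3
z1[1] = (-1.3)·(2) + (1.0)·(-3) + (0.2)·(1) + 0.3 = -5.1
z1[2] = (-0.2)·(2) + (0.5)·(-3) + (1.3)·(1) - 0.1 = -0.7
h = tanh(z1) = [-0.8617, -0.9999, -0.6044]
output = (1.1)·(-0.8617) + (-0.3)·(-0.9999) + (-0.2)·(-0.6044) - 0.1 = -0.627

-0.627


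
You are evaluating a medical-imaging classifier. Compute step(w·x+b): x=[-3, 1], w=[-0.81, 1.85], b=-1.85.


z = (-3)·(-0.81) + (1)·(1.85) - 1.85
  = 2.43
step(z) = 1 (z≥0)

1


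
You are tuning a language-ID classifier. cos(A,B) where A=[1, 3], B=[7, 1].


A·B = 1·7 + 3·1 = 10
‖A‖ = √10 = 3.1623, ‖B‖ = √50 = 7.0711
cos = 10/(√10·√50) = 10/√500 = 0.4472

0.4472


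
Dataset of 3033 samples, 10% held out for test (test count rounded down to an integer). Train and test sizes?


Test = ⌊3033·10/100⌋ = 303
Train = 3033 - 303 = 2730

Train: 2730, Test: 303


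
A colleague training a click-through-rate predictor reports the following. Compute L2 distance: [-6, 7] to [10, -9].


d = √((-6-10)² + (7+ 9)²)
  = √(256 + 256)
  = √512 = 22.6274

22.6274


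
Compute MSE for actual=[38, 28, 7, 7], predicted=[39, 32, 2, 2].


Squared errors: (38-39)²=1, (28-32)²=16, (7-2)²=25, (7-2)²=25
Sum = 67
MSE = 67/4 = 67/4

67/4


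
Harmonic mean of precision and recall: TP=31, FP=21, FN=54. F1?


Precision = 31/52 = 0.5962
Recall = 31/85 = 0.3647
F1 = 2·P·R/(P+R) = 2·TP/(2·TP+FP+FN) = 62/(62+21+54) = 62/137 = 0.4526

0.4526


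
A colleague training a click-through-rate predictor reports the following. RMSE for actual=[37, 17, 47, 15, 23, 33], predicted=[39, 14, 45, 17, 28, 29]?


MSE = 62/6 = 10.3333
RMSE = √(62/6) = 3.2146

3.2146


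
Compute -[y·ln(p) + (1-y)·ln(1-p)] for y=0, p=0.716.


BCE = -[y·ln(p) + (1-y)·ln(1-p)]
= -0 - 1·ln(1-0.716)
= -ln(0.284) = 1.2588

1.2588


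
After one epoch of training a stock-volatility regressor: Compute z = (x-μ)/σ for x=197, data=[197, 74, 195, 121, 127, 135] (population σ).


μ = 141.5, σ = 43.1499
z = (197 - 141.5)/43.1499 = 1.2862

1.2862


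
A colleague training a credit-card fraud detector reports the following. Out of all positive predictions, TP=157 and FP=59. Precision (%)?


Precision = TP/(TP+FP)
= 157/(157+59)
= 157/216 = 72.69%

72.69%


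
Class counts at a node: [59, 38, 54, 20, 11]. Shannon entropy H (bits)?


Probabilities: [59/182, 38/182, 54/182, 20/182, 11/182] ≈ [0.3242, 0.2088, 0.2967, 0.1099, 0.0604]
H = -((59/182)·log₂(59/182) + (38/182)·log₂(38/182) + (54/182)·log₂(54/182) + (20/182)·log₂(20/182) + (11/182)·log₂(11/182))
  = 2.1135 bits

2.1135 bits


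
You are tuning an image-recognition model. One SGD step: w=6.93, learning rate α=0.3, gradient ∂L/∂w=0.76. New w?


w_new = w - α·∇
= 6.93 - 0.3·0.76
= 6.93 - 0.228
= 6.702

6.702


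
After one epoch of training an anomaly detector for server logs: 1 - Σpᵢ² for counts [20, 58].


Probabilities: [20/78, 58/78] ≈ [0.2564, 0.7436]
Σpᵢ² = (400 + 3364)/78² = 3764/6084
Gini = 1 - Σpᵢ² = 1 - 3764/6084 = 0.3813

0.3813


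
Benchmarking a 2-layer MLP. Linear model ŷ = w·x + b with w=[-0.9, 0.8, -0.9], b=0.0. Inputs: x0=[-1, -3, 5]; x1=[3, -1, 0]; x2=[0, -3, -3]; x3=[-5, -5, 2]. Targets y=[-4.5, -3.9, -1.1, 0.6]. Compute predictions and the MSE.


ŷ0 = (-0.9)·(-1) + (0.8)·(-3) + (-0.9)·(5) + 0.0 = -6.0
ŷ1 = (-0.9)·(3) + (0.8)·(-1) + (-0.9)·(0) + 0.0 = -3.5
ŷ2 = (-0.9)·(0) + (0.8)·(-3) + (-0.9)·(-3) + 0.0 = 0.3
ŷ3 = (-0.9)·(-5) + (0.8)·(-5) + (-0.9)·(2) + 0.0 = -1.3
errors² = [2.25, 0.16, 1.96, 3.61]
MSE = 7.9800/4 = 1.995

1.995


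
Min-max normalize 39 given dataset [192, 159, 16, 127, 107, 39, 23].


min=16, max=192
(39-16)/(192-16) = 23/176 = 0.1307

0.1307


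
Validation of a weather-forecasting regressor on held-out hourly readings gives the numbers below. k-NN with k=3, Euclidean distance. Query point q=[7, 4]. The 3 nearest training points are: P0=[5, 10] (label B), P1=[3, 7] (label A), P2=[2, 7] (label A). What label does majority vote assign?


d(q,P0) = 6.3246  (label B)
d(q,P1) = 5.0  (label A)
d(q,P2) = 5.831  (label A)
Votes: A=2, B=1
Majority → A

A


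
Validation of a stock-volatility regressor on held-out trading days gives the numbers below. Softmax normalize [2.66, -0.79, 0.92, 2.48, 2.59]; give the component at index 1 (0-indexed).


Exponentials: e^2.66=14.2963, e^-0.79=0.4538, e^0.92=2.5093, e^2.48=11.9413, e^2.59=13.3298
Sum = 42.5305
Softmax = [0.3361, 0.0107, 0.059, 0.2808, 0.3134]
p[1] = 0.4538/42.5305 = 0.0107

0.0107


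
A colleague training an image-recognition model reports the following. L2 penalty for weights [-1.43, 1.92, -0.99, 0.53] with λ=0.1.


‖w‖₂² = (-1.43)² + (1.92)² + (-0.99)² + (0.53)²
     = 2.0449 + 3.6864 + 0.9801 + 0.2809
     = 6.9923
λ·‖w‖₂² = 0.1·6.9923 = 0.69923

0.69923


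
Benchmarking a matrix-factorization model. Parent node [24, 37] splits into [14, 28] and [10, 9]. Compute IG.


Parent = [24, 37], H_parent = 0.967
H_left = 0.9183 (n=42), H_right = 0.998 (n=19)
H_children = (42/61)·0.9183 + (19/61)·0.998 = 0.9431
IG = 0.967 - 0.9431 = 0.0239

0.0239


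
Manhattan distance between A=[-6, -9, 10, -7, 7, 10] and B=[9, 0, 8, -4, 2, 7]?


d = |-6-9| + |-9-0| + |10-8| + |-7+ 4| + |7-2| + |10-7|
  = 15 + 9 + 2 + 3 + 5 + 3
  = 37

37


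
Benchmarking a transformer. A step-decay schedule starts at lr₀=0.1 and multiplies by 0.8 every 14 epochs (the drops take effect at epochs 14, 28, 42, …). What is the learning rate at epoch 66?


n_drops = ⌊66/14⌋ = 4
lr = 0.1·0.8^4 = 0.1·0.4096 = 0.04096

0.04096


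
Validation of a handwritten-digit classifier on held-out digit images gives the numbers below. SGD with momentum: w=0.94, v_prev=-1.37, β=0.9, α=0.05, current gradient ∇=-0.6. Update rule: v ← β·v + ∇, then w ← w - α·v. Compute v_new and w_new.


v_new = 0.9·-1.37 - 0.6 = -1.233 - 0.6 = -1.833
w_new = 0.94 - 0.05·-1.833 = 0.94 + 0.09165 = 1.03165

v_new=-1.833, w_new=1.03165


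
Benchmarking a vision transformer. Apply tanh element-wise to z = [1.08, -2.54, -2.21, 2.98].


tanh(1.08) = 0.7932
tanh(-2.54) = -0.9876
tanh(-2.21) = -0.9762
tanh(2.98) = 0.9949
result = [0.7932, -0.9876, -0.9762, 0.9949]

[0.7932, -0.9876, -0.9762, 0.9949]


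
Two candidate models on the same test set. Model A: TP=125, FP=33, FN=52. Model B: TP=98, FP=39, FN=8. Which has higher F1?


Model A: P=125/158=0.7911, R=125/177=0.7062, F1=2PR/(P+R)=2TP/(2TP+FP+FN)=250/335=0.7463
Model B: P=98/137=0.7153, R=98/106=0.9245, F1=2PR/(P+R)=2TP/(2TP+FP+FN)=196/243=0.8066
0.7463 < 0.8066 → Model B

Model B


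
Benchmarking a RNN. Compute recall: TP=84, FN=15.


Recall = TP/(TP+FN)
= 84/(84+15)
= 84/99 = 84.85%

84.85%


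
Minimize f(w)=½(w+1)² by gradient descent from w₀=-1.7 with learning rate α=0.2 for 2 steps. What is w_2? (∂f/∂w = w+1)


step 1: grad = -1.7+1 = -0.7; w = -1.7 - 0.2·(-0.7) = -1.56
step 2: grad = -1.56+1 = -0.56; w = -1.56 - 0.2·(-0.56) = -1.448

-1.448


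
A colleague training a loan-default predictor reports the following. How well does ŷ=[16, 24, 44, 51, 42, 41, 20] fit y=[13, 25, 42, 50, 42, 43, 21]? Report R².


ȳ = 33.7143
SS_res = Σ(y-ŷ)² = 20
SS_tot = Σ(y-ȳ)² = 1155.43
R² = 1 - SS_res/SS_tot = 1 - 0.0173 = 0.9827

0.9827


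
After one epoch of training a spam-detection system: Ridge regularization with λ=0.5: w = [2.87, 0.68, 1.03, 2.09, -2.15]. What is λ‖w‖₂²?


‖w‖₂² = (2.87)² + (0.68)² + (1.03)² + (2.09)² + (-2.15)²
     = 8.2369 + 0.4624 + 1.0609 + 4.3681 + 4.6225
     = 18.7508
λ·‖w‖₂² = 0.5·18.7508 = 9.3754

9.3754


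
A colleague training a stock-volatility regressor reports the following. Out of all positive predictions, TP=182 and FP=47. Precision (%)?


Precision = TP/(TP+FP)
= 182/(182+47)
= 182/229 = 79.48%

79.48%


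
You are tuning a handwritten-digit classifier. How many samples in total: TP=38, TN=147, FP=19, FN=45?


Total = TP + TN + FP + FN
= 38 + 147 + 19 + 45
= 249
(Predicted positive: 57, predicted negative: 192)

249


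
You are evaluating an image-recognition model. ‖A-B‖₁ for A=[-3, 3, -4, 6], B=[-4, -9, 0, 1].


d = |-3+ 4| + |3+ 9| + |-4-0| + |6-1|
  = 1 + 12 + 4 + 5
  = 22

22


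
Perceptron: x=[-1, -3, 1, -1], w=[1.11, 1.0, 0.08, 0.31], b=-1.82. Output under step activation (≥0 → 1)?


z = (-1)·(1.11) + (-3)·(1.0) + (1)·(0.08) + (-1)·(0.31) - 1.82
  = -6.16
step(z) = 0 (z<0)

0


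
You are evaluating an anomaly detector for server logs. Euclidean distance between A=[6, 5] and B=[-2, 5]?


d = √((6+ 2)² + (5-5)²)
  = √(64 + 0)
  = √64 = 8.0

8.0


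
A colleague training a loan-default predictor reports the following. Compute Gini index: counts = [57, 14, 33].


Probabilities: [57/104, 14/104, 33/104] ≈ [0.5481, 0.1346, 0.3173]
Σpᵢ² = (3249 + 196 + 1089)/104² = 4534/10816
Gini = 1 - Σpᵢ² = 1 - 4534/10816 = 0.5808

0.5808


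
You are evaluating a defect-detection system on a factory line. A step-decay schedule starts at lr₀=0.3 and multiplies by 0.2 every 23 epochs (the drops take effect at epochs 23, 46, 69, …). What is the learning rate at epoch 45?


n_drops = ⌊45/23⌋ = 1
lr = 0.3·0.2^1 = 0.3·0.2 = 0.06

0.06


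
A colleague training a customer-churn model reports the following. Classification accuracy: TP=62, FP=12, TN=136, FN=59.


Accuracy = (TP+TN)/(TP+TN+FP+FN)
= (62+136)/(269)
= 198/269 = 73.61%

73.61%


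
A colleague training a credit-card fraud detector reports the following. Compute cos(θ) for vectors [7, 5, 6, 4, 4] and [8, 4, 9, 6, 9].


A·B = 7·8 + 5·4 + 6·9 + 4·6 + 4·9 = 190
‖A‖ = √142 = 11.9164, ‖B‖ = √278 = 16.6733
cos = 190/(√142·√278) = 190/√39476 = 0.9563

0.9563


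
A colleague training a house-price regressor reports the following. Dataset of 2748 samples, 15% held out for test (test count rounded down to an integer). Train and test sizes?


Test = ⌊2748·15/100⌋ = 412
Train = 2748 - 412 = 2336

Train: 2336, Test: 412


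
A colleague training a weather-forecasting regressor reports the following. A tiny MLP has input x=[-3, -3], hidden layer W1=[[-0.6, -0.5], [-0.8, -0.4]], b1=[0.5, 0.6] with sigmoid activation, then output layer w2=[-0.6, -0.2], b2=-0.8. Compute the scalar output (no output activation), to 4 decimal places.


z1[0] = (-0.6)·(-3) + (-0.5)·(-3) + 0.5 = 3.8
z1[1] = (-0.8)·(-3) + (-0.4)·(-3) + 0.6 = 4.2
h = sigmoid(z1) = [0.9781, 0.9852]
output = (-0.6)·(0.9781) + (-0.2)·(0.9852) - 0.8 = -1.5839

-1.5839


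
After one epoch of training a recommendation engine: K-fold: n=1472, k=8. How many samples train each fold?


Fold size = 1472/8 = 184
Training per fold = 1472 - 184 = 1288

1288


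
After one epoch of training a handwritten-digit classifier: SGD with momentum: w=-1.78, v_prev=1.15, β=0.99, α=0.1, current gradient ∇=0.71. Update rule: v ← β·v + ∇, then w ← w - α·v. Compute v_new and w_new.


v_new = 0.99·1.15 + 0.71 = 1.1385 + 0.71 = 1.8485
w_new = -1.78 - 0.1·1.8485 = -1.78 - 0.18485 = -1.96485

v_new=1.8485, w_new=-1.96485


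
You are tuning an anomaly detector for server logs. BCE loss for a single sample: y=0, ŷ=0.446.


BCE = -[y·ln(p) + (1-y)·ln(1-p)]
= -0 - 1·ln(1-0.446)
= -ln(0.554) = 0.5906

0.5906


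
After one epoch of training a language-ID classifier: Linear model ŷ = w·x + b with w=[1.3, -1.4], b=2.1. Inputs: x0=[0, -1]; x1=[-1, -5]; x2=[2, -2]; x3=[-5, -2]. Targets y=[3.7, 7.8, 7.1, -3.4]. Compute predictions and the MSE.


ŷ0 = (1.3)·(0) + (-1.4)·(-1) + 2.1 = 3.5
ŷ1 = (1.3)·(-1) + (-1.4)·(-5) + 2.1 = 7.8
ŷ2 = (1.3)·(2) + (-1.4)·(-2) + 2.1 = 7.5
ŷ3 = (1.3)·(-5) + (-1.4)·(-2) + 2.1 = -1.6
errors² = [0.04, 0.0, 0.16, 3.24]
MSE = 3.4400/4 = 0.86

0.86
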